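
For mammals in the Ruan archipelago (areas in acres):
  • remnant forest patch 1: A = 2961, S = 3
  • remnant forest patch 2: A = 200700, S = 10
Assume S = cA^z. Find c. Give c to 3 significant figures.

0.306

z = ln(S₂/S₁) / ln(A₂/A₁) = ln(10/3) / ln(200700/2961) = 1.2040 / 4.2163 = 0.2856
c = S₁ / A₁^z = 3 / 2961^0.2856 = 3 / 9.801 = 0.3061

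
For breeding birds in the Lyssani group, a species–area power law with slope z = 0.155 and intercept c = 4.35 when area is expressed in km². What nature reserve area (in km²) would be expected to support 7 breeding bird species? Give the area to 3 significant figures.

7 = 4.35 × A^0.155  ⇒  A^0.155 = 7/4.35 = 1.609
ln A = ln(1.609) / 0.155 = 0.4757 / 0.155 = 3.0693
A = e^3.0693 ≈ 21.53 km²

21.5 km²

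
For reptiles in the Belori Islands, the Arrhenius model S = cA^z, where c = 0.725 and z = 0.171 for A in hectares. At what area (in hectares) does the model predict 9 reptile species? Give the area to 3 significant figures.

9 = 0.725 × A^0.171  ⇒  A^0.171 = 9/0.725 = 12.41
ln A = ln(12.41) / 0.171 = 2.5188 / 0.171 = 14.7299
A = e^14.7299 ≈ 2495183 hectares

2500000 hectares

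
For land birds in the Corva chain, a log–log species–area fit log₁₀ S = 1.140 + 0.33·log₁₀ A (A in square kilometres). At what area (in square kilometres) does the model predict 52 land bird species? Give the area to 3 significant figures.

52 = 13.8 × A^0.33  ⇒  A^0.33 = 52/13.8 = 3.767
ln A = ln(3.767) / 0.33 = 1.3263 / 0.33 = 4.0191
A = e^4.0191 ≈ 55.65 square kilometres

55.6 square kilometres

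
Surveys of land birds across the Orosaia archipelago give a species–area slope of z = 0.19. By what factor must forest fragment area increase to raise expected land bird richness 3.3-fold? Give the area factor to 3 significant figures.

536

(A₂/A₁)^0.19 = 3.3, so A₂/A₁ = 3.3^(1/0.19) = 3.3^5.263
ln(A₂/A₁) = ln 3.3 / 0.19 = 1.1939 / 0.19 = 6.2838
A₂/A₁ = e^6.2838 ≈ 535.8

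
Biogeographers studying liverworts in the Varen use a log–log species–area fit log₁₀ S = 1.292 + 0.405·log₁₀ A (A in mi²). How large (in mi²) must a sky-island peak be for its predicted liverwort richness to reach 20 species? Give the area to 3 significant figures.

20 = 19.59 × A^0.405  ⇒  A^0.405 = 20/19.59 = 1.021
ln A = ln(1.021) / 0.405 = 0.0208 / 0.405 = 0.0513
A = e^0.0513 ≈ 1.053 mi²

1.05 mi²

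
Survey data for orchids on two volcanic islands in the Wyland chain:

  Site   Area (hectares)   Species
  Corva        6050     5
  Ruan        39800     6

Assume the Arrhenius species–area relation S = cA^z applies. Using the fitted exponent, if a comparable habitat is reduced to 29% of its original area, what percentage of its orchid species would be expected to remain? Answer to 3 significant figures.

88.7%

z = ln(6/5) / ln(39800/6050) = 0.1823 / 1.8838 = 0.0968
S_new/S_old = (A_new/A_old)^z = 0.29^0.0968 = exp(0.0968 × -1.2379) = 0.8871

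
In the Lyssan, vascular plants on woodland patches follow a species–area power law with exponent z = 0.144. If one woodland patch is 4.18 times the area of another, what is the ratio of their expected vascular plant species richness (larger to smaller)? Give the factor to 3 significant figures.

S₂/S₁ = (A₂/A₁)^z = 4.18^0.144
ln(S₂/S₁) = 0.144 × ln 4.18 = 0.144 × 1.4303 = 0.2060
S₂/S₁ = e^0.2060 ≈ 1.229

1.23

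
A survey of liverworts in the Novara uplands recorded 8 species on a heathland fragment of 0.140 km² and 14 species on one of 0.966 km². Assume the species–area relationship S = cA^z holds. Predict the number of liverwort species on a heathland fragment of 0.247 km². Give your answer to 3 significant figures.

9.43

z = ln(14/8) / ln(0.966/0.14) = 0.5596 / 1.9315 = 0.2897
c = 8 / 0.14^0.2897 = 8 / 0.5657 = 14.14
S₃ = 14.14 × 0.247^0.2897 = 14.14 × 0.6669 ≈ 9.43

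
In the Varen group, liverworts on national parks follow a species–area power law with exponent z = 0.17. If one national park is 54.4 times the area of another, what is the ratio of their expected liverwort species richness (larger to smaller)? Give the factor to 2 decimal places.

1.97

S₂/S₁ = (A₂/A₁)^z = 54.4^0.17
ln(S₂/S₁) = 0.17 × ln 54.4 = 0.17 × 3.9964 = 0.6794
S₂/S₁ = e^0.6794 ≈ 1.973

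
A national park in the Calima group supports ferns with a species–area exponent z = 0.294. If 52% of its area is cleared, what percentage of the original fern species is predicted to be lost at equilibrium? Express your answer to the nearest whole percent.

19%

S_new/S_old = (A_new/A_old)^z = 0.48^0.294
= exp(0.294 × ln 0.48) = exp(0.294 × -0.7340) = exp(-0.2158) ≈ 0.8059
Fraction lost = 1 − 0.8059 = 0.1941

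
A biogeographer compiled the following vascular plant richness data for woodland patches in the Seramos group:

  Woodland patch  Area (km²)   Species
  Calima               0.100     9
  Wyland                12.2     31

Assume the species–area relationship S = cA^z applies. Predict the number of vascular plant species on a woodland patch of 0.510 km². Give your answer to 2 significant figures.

14

z = ln(31/9) / ln(12.2/0.1) = 1.2368 / 4.8040 = 0.2574
c = 9 / 0.1^0.2574 = 9 / 0.5528 = 16.28
S₃ = 16.28 × 0.51^0.2574 = 16.28 × 0.8408 ≈ 13.69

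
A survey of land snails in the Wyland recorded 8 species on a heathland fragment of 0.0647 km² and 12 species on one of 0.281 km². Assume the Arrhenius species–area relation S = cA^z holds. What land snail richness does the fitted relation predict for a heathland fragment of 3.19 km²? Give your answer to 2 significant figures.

23

z = ln(12/8) / ln(0.281/0.0647) = 0.4055 / 1.4686 = 0.2761
c = 8 / 0.0647^0.2761 = 8 / 0.4696 = 17.04
S₃ = 17.04 × 3.19^0.2761 = 17.04 × 1.378 ≈ 23.47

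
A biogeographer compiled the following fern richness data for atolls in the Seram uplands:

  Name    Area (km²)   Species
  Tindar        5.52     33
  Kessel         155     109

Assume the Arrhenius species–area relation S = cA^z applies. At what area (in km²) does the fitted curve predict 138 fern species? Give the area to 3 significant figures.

299 km²

z = ln(109/33) / ln(155/5.52) = 1.1948 / 3.3350 = 0.3583
c = 33 / 5.52^0.3583 = 33 / 1.844 = 17.89
A = (138/17.89)^(1/0.3583) ⇒ ln A = ln(7.712)/0.3583 = 5.7019
A = e^5.7019 ≈ 299.4 km²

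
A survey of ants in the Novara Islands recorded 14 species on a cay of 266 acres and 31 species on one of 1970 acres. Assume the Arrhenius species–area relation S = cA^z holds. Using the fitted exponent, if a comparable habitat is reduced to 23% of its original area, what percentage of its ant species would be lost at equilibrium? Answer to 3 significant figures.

z = ln(31/14) / ln(1970/266) = 0.7949 / 2.0023 = 0.3970
S_new/S_old = (A_new/A_old)^z = 0.23^0.3970 = exp(0.3970 × -1.4697) = 0.558
Fraction lost = 1 − 0.558 = 0.442

44.2%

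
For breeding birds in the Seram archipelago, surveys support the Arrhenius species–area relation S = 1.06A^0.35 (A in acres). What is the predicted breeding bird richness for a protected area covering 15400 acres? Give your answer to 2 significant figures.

S = 1.06 × 15400^0.35
ln S = ln 1.06 + 0.35 × ln 15400 = 0.0583 + 0.35 × 9.6421 = 3.4330
S = e^3.4330 ≈ 30.97

31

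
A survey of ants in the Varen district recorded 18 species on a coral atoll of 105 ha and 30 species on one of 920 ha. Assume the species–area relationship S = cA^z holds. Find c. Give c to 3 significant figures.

z = ln(S₂/S₁) / ln(A₂/A₁) = ln(30/18) / ln(920/105) = 0.5108 / 2.1704 = 0.2354
c = S₁ / A₁^z = 18 / 105^0.2354 = 18 / 2.99 = 6.02

6.02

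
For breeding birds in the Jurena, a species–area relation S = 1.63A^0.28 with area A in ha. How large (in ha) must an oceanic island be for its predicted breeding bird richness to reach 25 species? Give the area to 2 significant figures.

25 = 1.63 × A^0.28  ⇒  A^0.28 = 25/1.63 = 15.34
ln A = ln(15.34) / 0.28 = 2.7303 / 0.28 = 9.7511
A = e^9.7511 ≈ 17172 ha

17000 ha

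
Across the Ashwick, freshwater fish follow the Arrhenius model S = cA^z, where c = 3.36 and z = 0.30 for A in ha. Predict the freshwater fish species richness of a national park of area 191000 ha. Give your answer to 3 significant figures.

129

S = 3.36 × 191000^0.3 = 3.36 × 38.4 ≈ 129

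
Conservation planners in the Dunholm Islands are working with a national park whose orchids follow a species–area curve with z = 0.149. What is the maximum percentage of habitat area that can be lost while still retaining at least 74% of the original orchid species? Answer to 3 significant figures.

Need (A_new/A_old)^0.149 = 0.74, so A_new/A_old = 0.74^(1/0.149) = 0.74^6.711
ln(A_new/A_old) = ln 0.74 / 0.149 = -0.3011 / 0.149 = -2.0208
A_new/A_old = e^-2.0208 ≈ 0.1325
Fraction that can be lost = 1 − 0.1325 = 0.8675

86.7%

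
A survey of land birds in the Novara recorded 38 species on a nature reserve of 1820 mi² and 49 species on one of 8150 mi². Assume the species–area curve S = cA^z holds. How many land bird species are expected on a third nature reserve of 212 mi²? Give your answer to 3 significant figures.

z = ln(49/38) / ln(8150/1820) = 0.2542 / 1.4992 = 0.1696
c = 38 / 1820^0.1696 = 38 / 3.571 = 10.64
S₃ = 10.64 × 212^0.1696 = 10.64 × 2.48 ≈ 26.39

26.4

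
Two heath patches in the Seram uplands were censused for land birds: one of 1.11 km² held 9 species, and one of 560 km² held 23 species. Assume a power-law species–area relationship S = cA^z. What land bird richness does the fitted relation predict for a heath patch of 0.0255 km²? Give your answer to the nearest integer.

5

z = ln(23/9) / ln(560/1.11) = 0.9383 / 6.2236 = 0.1508
c = 9 / 1.11^0.1508 = 9 / 1.016 = 8.86
S₃ = 8.86 × 0.0255^0.1508 = 8.86 × 0.5751 ≈ 5.095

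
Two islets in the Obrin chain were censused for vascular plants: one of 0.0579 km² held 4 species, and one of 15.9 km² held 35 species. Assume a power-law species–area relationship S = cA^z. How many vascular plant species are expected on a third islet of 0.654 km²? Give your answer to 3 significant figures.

z = ln(35/4) / ln(15.9/0.0579) = 2.1691 / 5.6154 = 0.3863
c = 4 / 0.0579^0.3863 = 4 / 0.3327 = 12.02
S₃ = 12.02 × 0.654^0.3863 = 12.02 × 0.8487 ≈ 10.2

10.2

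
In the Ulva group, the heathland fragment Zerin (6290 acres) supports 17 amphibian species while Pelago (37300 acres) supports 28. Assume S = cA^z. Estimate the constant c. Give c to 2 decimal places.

1.46

z = ln(S₂/S₁) / ln(A₂/A₁) = ln(28/17) / ln(37300/6290) = 0.4990 / 1.7800 = 0.2803
c = S₁ / A₁^z = 17 / 6290^0.2803 = 17 / 11.61 = 1.464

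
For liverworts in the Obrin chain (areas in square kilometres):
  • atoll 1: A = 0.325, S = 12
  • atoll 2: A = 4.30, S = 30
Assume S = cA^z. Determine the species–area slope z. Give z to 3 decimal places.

Taking logs: ln S = ln c + z ln A, so z = (ln S₂ − ln S₁)/(ln A₂ − ln A₁).
z = ln(30/12) / ln(4.3/0.325) = ln(2.5) / ln(13.23) = 0.9163 / 2.5825 = 0.3548

0.355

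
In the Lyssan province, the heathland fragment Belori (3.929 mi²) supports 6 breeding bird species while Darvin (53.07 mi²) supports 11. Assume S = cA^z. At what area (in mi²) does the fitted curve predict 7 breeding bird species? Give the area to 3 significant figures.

z = ln(11/6) / ln(53.07/3.929) = 0.6061 / 2.6032 = 0.2328
c = 6 / 3.929^0.2328 = 6 / 1.375 = 4.363
A = (7/4.363)^(1/0.2328) ⇒ ln A = ln(1.604)/0.2328 = 2.0304
A = e^2.0304 ≈ 7.617 mi²

7.62 mi²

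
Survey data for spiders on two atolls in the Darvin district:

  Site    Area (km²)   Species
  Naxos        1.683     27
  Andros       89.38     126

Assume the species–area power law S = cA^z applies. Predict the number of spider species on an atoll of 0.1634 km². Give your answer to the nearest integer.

z = ln(126/27) / ln(89.38/1.683) = 1.5404 / 3.9723 = 0.3878
c = 27 / 1.683^0.3878 = 27 / 1.224 = 22.06
S₃ = 22.06 × 0.1634^0.3878 = 22.06 × 0.4953 ≈ 10.93

11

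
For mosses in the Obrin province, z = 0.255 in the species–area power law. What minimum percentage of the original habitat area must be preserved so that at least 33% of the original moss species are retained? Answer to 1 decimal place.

Need (A_new/A_old)^0.255 = 0.33, so A_new/A_old = 0.33^(1/0.255) = 0.33^3.922
ln(A_new/A_old) = ln 0.33 / 0.255 = -1.1087 / 0.255 = -4.3477
A_new/A_old = e^-4.3477 ≈ 0.01294

1.3%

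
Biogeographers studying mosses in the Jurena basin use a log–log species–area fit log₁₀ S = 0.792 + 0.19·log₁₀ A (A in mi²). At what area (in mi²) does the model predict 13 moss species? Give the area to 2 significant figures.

13 = 6.194 × A^0.19  ⇒  A^0.19 = 13/6.194 = 2.099
ln A = ln(2.099) / 0.19 = 0.7413 / 0.19 = 3.9016
A = e^3.9016 ≈ 49.48 mi²

49 mi²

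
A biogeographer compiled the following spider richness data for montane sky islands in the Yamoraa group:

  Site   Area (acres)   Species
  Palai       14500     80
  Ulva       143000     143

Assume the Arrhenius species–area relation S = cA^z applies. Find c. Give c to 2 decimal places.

7.03

z = ln(S₂/S₁) / ln(A₂/A₁) = ln(143/80) / ln(143000/14500) = 0.5808 / 2.2887 = 0.2538
c = S₁ / A₁^z = 80 / 14500^0.2538 = 80 / 11.38 = 7.031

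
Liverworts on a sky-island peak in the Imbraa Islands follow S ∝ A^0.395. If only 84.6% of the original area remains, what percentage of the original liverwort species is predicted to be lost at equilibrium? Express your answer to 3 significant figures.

6.39%

S_new/S_old = (A_new/A_old)^z = 0.846^0.395
= exp(0.395 × ln 0.846) = exp(0.395 × -0.1672) = exp(-0.0661) ≈ 0.9361
Fraction lost = 1 − 0.9361 = 0.06392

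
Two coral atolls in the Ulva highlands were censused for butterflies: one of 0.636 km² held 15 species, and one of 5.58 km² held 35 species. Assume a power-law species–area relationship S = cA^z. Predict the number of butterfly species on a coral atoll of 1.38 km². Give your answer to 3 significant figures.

z = ln(35/15) / ln(5.58/0.636) = 0.8473 / 2.1717 = 0.3901
c = 15 / 0.636^0.3901 = 15 / 0.8381 = 17.9
S₃ = 17.9 × 1.38^0.3901 = 17.9 × 1.134 ≈ 20.29

20.3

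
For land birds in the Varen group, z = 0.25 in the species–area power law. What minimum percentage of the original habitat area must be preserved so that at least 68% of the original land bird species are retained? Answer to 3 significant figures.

Need (A_new/A_old)^0.25 = 0.68, so A_new/A_old = 0.68^(1/0.25) = 0.68^4
ln(A_new/A_old) = ln 0.68 / 0.25 = -0.3857 / 0.25 = -1.5426
A_new/A_old = e^-1.5426 ≈ 0.2138

21.4%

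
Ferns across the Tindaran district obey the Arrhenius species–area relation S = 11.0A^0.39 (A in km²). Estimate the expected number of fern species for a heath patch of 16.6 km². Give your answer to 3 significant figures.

S = 11 × 16.6^0.39
ln S = ln 11 + 0.39 × ln 16.6 = 2.3979 + 0.39 × 2.8094 = 3.4936
S = e^3.4936 ≈ 32.9

32.9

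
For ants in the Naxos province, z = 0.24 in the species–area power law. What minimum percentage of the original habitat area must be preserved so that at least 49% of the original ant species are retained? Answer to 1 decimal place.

5.1%

Need (A_new/A_old)^0.24 = 0.49, so A_new/A_old = 0.49^(1/0.24) = 0.49^4.167
ln(A_new/A_old) = ln 0.49 / 0.24 = -0.7133 / 0.24 = -2.9723
A_new/A_old = e^-2.9723 ≈ 0.05119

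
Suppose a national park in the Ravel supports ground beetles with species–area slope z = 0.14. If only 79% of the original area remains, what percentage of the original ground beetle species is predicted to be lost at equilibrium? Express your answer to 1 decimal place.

3.2%

S_new/S_old = (A_new/A_old)^z = 0.79^0.14
= exp(0.14 × ln 0.79) = exp(0.14 × -0.2357) = exp(-0.0330) ≈ 0.9675
Fraction lost = 1 − 0.9675 = 0.03246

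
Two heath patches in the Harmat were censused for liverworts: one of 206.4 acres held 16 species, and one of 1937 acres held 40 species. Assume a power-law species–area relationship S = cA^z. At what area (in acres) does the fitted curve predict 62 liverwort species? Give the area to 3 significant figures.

5650 acres

z = ln(40/16) / ln(1937/206.4) = 0.9163 / 2.2391 = 0.4092
c = 16 / 206.4^0.4092 = 16 / 8.856 = 1.807
A = (62/1.807)^(1/0.4092) ⇒ ln A = ln(34.32)/0.4092 = 8.6398
A = e^8.6398 ≈ 5652 acres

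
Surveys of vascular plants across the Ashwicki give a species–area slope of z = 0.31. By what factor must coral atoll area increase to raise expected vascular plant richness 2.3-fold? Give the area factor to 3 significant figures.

14.7

(A₂/A₁)^0.31 = 2.3, so A₂/A₁ = 2.3^(1/0.31) = 2.3^3.226
ln(A₂/A₁) = ln 2.3 / 0.31 = 0.8329 / 0.31 = 2.6868
A₂/A₁ = e^2.6868 ≈ 14.68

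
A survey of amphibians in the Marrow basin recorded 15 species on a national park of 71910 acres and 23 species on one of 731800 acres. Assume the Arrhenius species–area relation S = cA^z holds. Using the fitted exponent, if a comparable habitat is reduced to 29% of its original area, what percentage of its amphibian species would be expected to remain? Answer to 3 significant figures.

79.6%

z = ln(23/15) / ln(731800/71910) = 0.4274 / 2.3201 = 0.1842
S_new/S_old = (A_new/A_old)^z = 0.29^0.1842 = exp(0.1842 × -1.2379) = 0.7961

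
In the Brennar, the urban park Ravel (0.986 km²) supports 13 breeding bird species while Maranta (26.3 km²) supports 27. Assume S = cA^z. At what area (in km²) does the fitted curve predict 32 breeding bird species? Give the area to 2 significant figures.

z = ln(27/13) / ln(26.3/0.986) = 0.7309 / 3.2837 = 0.2226
c = 13 / 0.986^0.2226 = 13 / 0.9969 = 13.04
A = (32/13.04)^(1/0.2226) ⇒ ln A = ln(2.454)/0.2226 = 4.0329
A = e^4.0329 ≈ 56.42 km²

56 km²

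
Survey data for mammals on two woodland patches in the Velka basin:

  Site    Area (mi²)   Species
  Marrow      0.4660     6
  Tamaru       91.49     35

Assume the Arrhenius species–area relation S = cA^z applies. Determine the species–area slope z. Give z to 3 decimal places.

0.334

Taking logs: ln S = ln c + z ln A, so z = (ln S₂ − ln S₁)/(ln A₂ − ln A₁).
z = ln(35/6) / ln(91.49/0.466) = ln(5.833) / ln(196.3) = 1.7636 / 5.2798 = 0.3340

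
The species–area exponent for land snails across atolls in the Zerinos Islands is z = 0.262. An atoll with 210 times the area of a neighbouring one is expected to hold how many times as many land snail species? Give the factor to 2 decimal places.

S₂/S₁ = (A₂/A₁)^z = 210^0.262
ln(S₂/S₁) = 0.262 × ln 210 = 0.262 × 5.3471 = 1.4009
S₂/S₁ = e^1.4009 ≈ 4.059

4.06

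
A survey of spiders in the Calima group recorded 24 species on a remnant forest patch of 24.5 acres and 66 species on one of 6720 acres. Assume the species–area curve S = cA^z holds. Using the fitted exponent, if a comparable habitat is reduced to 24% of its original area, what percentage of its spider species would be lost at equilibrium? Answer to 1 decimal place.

z = ln(66/24) / ln(6720/24.5) = 1.0116 / 5.6142 = 0.1802
S_new/S_old = (A_new/A_old)^z = 0.24^0.1802 = exp(0.1802 × -1.4271) = 0.7733
Fraction lost = 1 − 0.7733 = 0.2267

22.7%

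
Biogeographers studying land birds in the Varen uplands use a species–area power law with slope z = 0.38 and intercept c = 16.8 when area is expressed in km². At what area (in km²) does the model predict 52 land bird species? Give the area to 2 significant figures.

20 km²

52 = 16.8 × A^0.38  ⇒  A^0.38 = 52/16.8 = 3.095
ln A = ln(3.095) / 0.38 = 1.1299 / 0.38 = 2.9733
A = e^2.9733 ≈ 19.56 km²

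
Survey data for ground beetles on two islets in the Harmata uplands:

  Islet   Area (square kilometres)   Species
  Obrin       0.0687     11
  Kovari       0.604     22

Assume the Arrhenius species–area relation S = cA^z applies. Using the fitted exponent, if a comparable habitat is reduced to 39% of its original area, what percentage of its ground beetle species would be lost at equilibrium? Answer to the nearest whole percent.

26%

z = ln(22/11) / ln(0.604/0.0687) = 0.6931 / 2.1738 = 0.3189
S_new/S_old = (A_new/A_old)^z = 0.39^0.3189 = exp(0.3189 × -0.9416) = 0.7406
Fraction lost = 1 − 0.7406 = 0.2594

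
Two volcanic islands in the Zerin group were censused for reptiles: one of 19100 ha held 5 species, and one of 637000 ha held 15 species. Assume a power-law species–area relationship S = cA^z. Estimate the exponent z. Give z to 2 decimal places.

0.31

Taking logs: ln S = ln c + z ln A, so z = (ln S₂ − ln S₁)/(ln A₂ − ln A₁).
z = ln(15/5) / ln(637000/19100) = ln(3) / ln(33.35) = 1.0986 / 3.5071 = 0.3133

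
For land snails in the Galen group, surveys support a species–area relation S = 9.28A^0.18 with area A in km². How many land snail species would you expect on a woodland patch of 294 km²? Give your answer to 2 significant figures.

26

S = 9.28 × 294^0.18
ln S = ln 9.28 + 0.18 × ln 294 = 2.2279 + 0.18 × 5.6836 = 3.2509
S = e^3.2509 ≈ 25.81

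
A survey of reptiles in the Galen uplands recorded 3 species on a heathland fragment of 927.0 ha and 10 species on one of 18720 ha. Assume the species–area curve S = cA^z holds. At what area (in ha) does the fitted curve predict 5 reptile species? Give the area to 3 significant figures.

3320 ha

z = ln(10/3) / ln(18720/927) = 1.2040 / 3.0054 = 0.4006
c = 3 / 927^0.4006 = 3 / 15.44 = 0.1943
A = (5/0.1943)^(1/0.4006) ⇒ ln A = ln(25.73)/0.4006 = 8.1071
A = e^8.1071 ≈ 3318 ha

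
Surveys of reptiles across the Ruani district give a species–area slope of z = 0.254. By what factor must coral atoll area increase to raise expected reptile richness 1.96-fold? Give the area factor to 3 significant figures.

14.1

(A₂/A₁)^0.254 = 1.96, so A₂/A₁ = 1.96^(1/0.254) = 1.96^3.937
ln(A₂/A₁) = ln 1.96 / 0.254 = 0.6729 / 0.254 = 2.6494
A₂/A₁ = e^2.6494 ≈ 14.15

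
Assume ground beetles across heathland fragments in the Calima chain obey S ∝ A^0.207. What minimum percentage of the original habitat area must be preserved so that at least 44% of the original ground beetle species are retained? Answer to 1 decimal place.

Need (A_new/A_old)^0.207 = 0.44, so A_new/A_old = 0.44^(1/0.207) = 0.44^4.831
ln(A_new/A_old) = ln 0.44 / 0.207 = -0.8210 / 0.207 = -3.9661
A_new/A_old = e^-3.9661 ≈ 0.01895

1.9%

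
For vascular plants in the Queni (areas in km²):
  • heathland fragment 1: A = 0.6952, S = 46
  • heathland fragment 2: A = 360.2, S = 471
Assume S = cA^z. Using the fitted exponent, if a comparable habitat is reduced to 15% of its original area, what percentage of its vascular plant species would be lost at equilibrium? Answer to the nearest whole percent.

z = ln(471/46) / ln(360.2/0.6952) = 2.3262 / 6.2502 = 0.3722
S_new/S_old = (A_new/A_old)^z = 0.15^0.3722 = exp(0.3722 × -1.8971) = 0.4936
Fraction lost = 1 − 0.4936 = 0.5064

51%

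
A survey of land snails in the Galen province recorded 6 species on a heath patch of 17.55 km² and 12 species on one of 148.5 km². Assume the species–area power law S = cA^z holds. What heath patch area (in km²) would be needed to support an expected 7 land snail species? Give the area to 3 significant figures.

z = ln(12/6) / ln(148.5/17.55) = 0.6931 / 2.1355 = 0.3246
c = 6 / 17.55^0.3246 = 6 / 2.534 = 2.367
A = (7/2.367)^(1/0.3246) ⇒ ln A = ln(2.957)/0.3246 = 3.3400
A = e^3.3400 ≈ 28.22 km²

28.2 km²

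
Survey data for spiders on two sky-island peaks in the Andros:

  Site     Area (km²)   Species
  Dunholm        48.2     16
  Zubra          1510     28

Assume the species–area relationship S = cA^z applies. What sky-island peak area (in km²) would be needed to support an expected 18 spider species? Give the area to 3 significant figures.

99.5 km²

z = ln(28/16) / ln(1510/48.2) = 0.5596 / 3.4445 = 0.1625
c = 16 / 48.2^0.1625 = 16 / 1.877 = 8.525
A = (18/8.525)^(1/0.1625) ⇒ ln A = ln(2.111)/0.1625 = 4.6003
A = e^4.6003 ≈ 99.52 km²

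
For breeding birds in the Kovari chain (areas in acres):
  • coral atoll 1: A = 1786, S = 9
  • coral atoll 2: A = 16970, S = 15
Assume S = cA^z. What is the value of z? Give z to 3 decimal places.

0.227

Taking logs: ln S = ln c + z ln A, so z = (ln S₂ − ln S₁)/(ln A₂ − ln A₁).
z = ln(15/9) / ln(16970/1786) = ln(1.667) / ln(9.502) = 0.5108 / 2.2515 = 0.2269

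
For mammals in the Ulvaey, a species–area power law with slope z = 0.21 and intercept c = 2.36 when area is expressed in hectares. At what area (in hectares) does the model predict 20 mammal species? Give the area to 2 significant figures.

26000 hectares

20 = 2.36 × A^0.21  ⇒  A^0.21 = 20/2.36 = 8.475
ln A = ln(8.475) / 0.21 = 2.1371 / 0.21 = 10.1765
A = e^10.1765 ≈ 26279 hectares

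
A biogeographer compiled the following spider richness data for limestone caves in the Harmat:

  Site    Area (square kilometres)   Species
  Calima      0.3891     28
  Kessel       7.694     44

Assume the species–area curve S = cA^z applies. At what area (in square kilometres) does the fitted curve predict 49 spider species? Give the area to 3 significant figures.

15.7 square kilometres

z = ln(44/28) / ln(7.694/0.3891) = 0.4520 / 2.9844 = 0.1515
c = 28 / 0.3891^0.1515 = 28 / 0.8668 = 32.3
A = (49/32.3)^(1/0.1515) ⇒ ln A = ln(1.517)/0.1515 = 2.7511
A = e^2.7511 ≈ 15.66 square kilometres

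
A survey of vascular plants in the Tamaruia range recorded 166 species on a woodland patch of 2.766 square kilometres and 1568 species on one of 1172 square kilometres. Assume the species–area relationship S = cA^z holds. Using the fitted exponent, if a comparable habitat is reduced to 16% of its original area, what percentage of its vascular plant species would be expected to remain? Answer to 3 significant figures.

z = ln(1568/166) / ln(1172/2.766) = 2.2456 / 6.0491 = 0.3712
S_new/S_old = (A_new/A_old)^z = 0.16^0.3712 = exp(0.3712 × -1.8326) = 0.5065

50.6%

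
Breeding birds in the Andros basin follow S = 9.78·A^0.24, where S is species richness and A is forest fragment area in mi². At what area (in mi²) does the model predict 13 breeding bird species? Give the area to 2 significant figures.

3.3 mi²

13 = 9.78 × A^0.24  ⇒  A^0.24 = 13/9.78 = 1.329
ln A = ln(1.329) / 0.24 = 0.2846 / 0.24 = 1.1859
A = e^1.1859 ≈ 3.274 mi²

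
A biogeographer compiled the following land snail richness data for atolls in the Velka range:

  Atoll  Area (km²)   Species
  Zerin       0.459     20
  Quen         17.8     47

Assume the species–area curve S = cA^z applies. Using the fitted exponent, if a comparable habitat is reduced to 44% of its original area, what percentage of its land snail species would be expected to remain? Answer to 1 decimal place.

82.6%

z = ln(47/20) / ln(17.8/0.459) = 0.8544 / 3.6579 = 0.2336
S_new/S_old = (A_new/A_old)^z = 0.44^0.2336 = exp(0.2336 × -0.8210) = 0.8255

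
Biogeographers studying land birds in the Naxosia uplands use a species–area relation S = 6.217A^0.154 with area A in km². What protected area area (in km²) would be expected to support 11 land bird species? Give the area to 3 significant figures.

11 = 6.217 × A^0.154  ⇒  A^0.154 = 11/6.217 = 1.769
ln A = ln(1.769) / 0.154 = 0.5706 / 0.154 = 3.7052
A = e^3.7052 ≈ 40.66 km²

40.7 km²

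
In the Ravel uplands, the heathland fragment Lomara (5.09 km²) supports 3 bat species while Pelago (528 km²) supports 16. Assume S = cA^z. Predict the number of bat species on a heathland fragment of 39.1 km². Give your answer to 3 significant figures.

6.26

z = ln(16/3) / ln(528/5.09) = 1.6740 / 4.6418 = 0.3606
c = 3 / 5.09^0.3606 = 3 / 1.798 = 1.668
S₃ = 1.668 × 39.1^0.3606 = 1.668 × 3.751 ≈ 6.258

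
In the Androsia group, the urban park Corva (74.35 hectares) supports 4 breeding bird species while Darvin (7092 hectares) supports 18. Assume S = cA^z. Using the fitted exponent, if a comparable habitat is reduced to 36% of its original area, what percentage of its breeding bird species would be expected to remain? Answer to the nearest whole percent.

z = ln(18/4) / ln(7092/74.35) = 1.5041 / 4.5579 = 0.3300
S_new/S_old = (A_new/A_old)^z = 0.36^0.3300 = exp(0.3300 × -1.0217) = 0.7138

71%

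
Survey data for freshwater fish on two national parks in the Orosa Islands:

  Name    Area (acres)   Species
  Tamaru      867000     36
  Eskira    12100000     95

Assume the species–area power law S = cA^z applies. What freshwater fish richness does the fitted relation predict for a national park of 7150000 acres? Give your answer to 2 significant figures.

78

z = ln(95/36) / ln(12100000/867000) = 0.9704 / 2.6359 = 0.3681
c = 36 / 867000^0.3681 = 36 / 153.4 = 0.2346
S₃ = 0.2346 × 7150000^0.3681 = 0.2346 × 333.6 ≈ 78.27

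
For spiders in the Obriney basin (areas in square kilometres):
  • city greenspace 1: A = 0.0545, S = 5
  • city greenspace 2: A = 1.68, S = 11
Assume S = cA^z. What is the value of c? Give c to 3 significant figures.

9.76

z = ln(S₂/S₁) / ln(A₂/A₁) = ln(11/5) / ln(1.68/0.0545) = 0.7885 / 3.4283 = 0.2300
c = S₁ / A₁^z = 5 / 0.0545^0.2300 = 5 / 0.5121 = 9.763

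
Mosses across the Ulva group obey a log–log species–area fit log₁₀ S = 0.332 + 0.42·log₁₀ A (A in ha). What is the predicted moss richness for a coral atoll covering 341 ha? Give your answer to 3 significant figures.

S = 2.148 × 341^0.42
ln S = ln 2.148 + 0.42 × ln 341 = 0.7645 + 0.42 × 5.8319 = 3.2138
S = e^3.2138 ≈ 24.87

24.9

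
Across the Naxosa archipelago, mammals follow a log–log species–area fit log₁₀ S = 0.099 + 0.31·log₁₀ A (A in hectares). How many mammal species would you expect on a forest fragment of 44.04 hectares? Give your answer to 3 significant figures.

4.06

S = 1.256 × 44.04^0.31
ln S = ln 1.256 + 0.31 × ln 44.04 = 0.2280 + 0.31 × 3.7851 = 1.4013
S = e^1.4013 ≈ 4.061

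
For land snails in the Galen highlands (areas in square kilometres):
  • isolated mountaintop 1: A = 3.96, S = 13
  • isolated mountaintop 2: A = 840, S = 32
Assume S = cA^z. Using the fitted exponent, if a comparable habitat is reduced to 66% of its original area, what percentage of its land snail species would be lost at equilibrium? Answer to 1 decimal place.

z = ln(32/13) / ln(840/3.96) = 0.9008 / 5.3572 = 0.1681
S_new/S_old = (A_new/A_old)^z = 0.66^0.1681 = exp(0.1681 × -0.4155) = 0.9325
Fraction lost = 1 − 0.9325 = 0.06748

6.7%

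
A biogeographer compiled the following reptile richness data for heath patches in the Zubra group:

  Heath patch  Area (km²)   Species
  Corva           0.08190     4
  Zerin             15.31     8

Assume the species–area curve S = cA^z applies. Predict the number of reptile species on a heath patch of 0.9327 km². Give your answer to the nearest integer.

6

z = ln(8/4) / ln(15.31/0.0819) = 0.6931 / 5.2308 = 0.1325
c = 4 / 0.0819^0.1325 = 4 / 0.7178 = 5.573
S₃ = 5.573 × 0.9327^0.1325 = 5.573 × 0.9908 ≈ 5.521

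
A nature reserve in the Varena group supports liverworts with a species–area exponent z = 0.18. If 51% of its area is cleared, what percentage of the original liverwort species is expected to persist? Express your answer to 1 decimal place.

S_new/S_old = (A_new/A_old)^z = 0.49^0.18
= exp(0.18 × ln 0.49) = exp(0.18 × -0.7133) = exp(-0.1284) ≈ 0.8795

87.9%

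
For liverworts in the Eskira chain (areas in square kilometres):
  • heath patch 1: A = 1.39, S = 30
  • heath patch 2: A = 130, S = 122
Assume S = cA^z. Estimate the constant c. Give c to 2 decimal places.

27.10

z = ln(S₂/S₁) / ln(A₂/A₁) = ln(122/30) / ln(130/1.39) = 1.4028 / 4.5382 = 0.3091
c = S₁ / A₁^z = 30 / 1.39^0.3091 = 30 / 1.107 = 27.1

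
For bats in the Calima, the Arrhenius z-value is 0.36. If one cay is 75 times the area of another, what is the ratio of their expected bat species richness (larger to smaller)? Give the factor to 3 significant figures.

4.73

S₂/S₁ = (A₂/A₁)^z = 75^0.36
ln(S₂/S₁) = 0.36 × ln 75 = 0.36 × 4.3175 = 1.5543
S₂/S₁ = e^1.5543 ≈ 4.732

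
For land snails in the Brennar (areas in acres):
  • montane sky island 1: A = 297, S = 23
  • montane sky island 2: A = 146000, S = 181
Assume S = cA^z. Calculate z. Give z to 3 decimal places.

Taking logs: ln S = ln c + z ln A, so z = (ln S₂ − ln S₁)/(ln A₂ − ln A₁).
z = ln(181/23) / ln(146000/297) = ln(7.87) / ln(491.6) = 2.0630 / 6.1976 = 0.3329

0.333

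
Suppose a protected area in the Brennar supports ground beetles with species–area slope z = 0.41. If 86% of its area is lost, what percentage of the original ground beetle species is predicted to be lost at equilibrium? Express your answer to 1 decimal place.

S_new/S_old = (A_new/A_old)^z = 0.14^0.41
= exp(0.41 × ln 0.14) = exp(0.41 × -1.9661) = exp(-0.8061) ≈ 0.4466
Fraction lost = 1 − 0.4466 = 0.5534

55.3%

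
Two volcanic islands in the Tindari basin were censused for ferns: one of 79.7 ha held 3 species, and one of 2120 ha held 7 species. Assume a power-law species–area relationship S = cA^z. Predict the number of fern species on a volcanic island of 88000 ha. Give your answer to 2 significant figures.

z = ln(7/3) / ln(2120/79.7) = 0.8473 / 3.2809 = 0.2583
c = 3 / 79.7^0.2583 = 3 / 3.098 = 0.9684
S₃ = 0.9684 × 88000^0.2583 = 0.9684 × 18.92 ≈ 18.32

18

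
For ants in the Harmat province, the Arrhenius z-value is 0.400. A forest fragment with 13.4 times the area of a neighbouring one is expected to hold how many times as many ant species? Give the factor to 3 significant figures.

2.82

S₂/S₁ = (A₂/A₁)^z = 13.4^0.4
ln(S₂/S₁) = 0.4 × ln 13.4 = 0.4 × 2.5953 = 1.0381
S₂/S₁ = e^1.0381 ≈ 2.824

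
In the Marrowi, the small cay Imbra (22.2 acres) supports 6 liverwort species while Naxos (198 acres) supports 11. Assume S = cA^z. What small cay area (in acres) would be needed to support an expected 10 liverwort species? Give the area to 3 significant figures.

z = ln(11/6) / ln(198/22.2) = 0.6061 / 2.1882 = 0.2770
c = 6 / 22.2^0.2770 = 6 / 2.36 = 2.542
A = (10/2.542)^(1/0.2770) ⇒ ln A = ln(3.934)/0.2770 = 4.9442
A = e^4.9442 ≈ 140.4 acres

140 acres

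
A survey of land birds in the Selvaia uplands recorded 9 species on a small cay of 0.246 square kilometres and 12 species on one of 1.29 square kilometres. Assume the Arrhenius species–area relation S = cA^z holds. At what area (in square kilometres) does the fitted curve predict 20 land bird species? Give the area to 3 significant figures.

24.5 square kilometres

z = ln(12/9) / ln(1.29/0.246) = 0.2877 / 1.6571 = 0.1736
c = 9 / 0.246^0.1736 = 9 / 0.7839 = 11.48
A = (20/11.48)^(1/0.1736) ⇒ ln A = ln(1.742)/0.1736 = 3.1970
A = e^3.1970 ≈ 24.46 square kilometres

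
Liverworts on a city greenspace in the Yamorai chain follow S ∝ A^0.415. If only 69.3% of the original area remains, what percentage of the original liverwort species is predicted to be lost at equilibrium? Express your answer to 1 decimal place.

14.1%

S_new/S_old = (A_new/A_old)^z = 0.693^0.415
= exp(0.415 × ln 0.693) = exp(0.415 × -0.3667) = exp(-0.1522) ≈ 0.8588
Fraction lost = 1 − 0.8588 = 0.1412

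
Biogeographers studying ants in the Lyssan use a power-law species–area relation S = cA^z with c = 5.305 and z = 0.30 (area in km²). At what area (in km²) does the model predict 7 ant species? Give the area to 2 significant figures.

2.5 km²

7 = 5.305 × A^0.3  ⇒  A^0.3 = 7/5.305 = 1.32
ln A = ln(1.32) / 0.3 = 0.2773 / 0.3 = 0.9242
A = e^0.9242 ≈ 2.52 km²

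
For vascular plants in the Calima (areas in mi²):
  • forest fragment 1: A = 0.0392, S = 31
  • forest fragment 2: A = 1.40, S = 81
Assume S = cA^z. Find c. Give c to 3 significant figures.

74.0

z = ln(S₂/S₁) / ln(A₂/A₁) = ln(81/31) / ln(1.4/0.0392) = 0.9605 / 3.5756 = 0.2686
c = S₁ / A₁^z = 31 / 0.0392^0.2686 = 31 / 0.4189 = 74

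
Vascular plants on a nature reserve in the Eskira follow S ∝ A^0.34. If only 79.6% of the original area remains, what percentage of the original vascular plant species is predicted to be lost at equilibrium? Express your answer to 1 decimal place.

S_new/S_old = (A_new/A_old)^z = 0.796^0.34
= exp(0.34 × ln 0.796) = exp(0.34 × -0.2282) = exp(-0.0776) ≈ 0.9254
Fraction lost = 1 − 0.9254 = 0.07464

7.5%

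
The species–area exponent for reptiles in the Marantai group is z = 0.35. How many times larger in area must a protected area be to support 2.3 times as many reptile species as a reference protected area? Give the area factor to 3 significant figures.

10.8

(A₂/A₁)^0.35 = 2.3, so A₂/A₁ = 2.3^(1/0.35) = 2.3^2.857
ln(A₂/A₁) = ln 2.3 / 0.35 = 0.8329 / 0.35 = 2.3797
A₂/A₁ = e^2.3797 ≈ 10.8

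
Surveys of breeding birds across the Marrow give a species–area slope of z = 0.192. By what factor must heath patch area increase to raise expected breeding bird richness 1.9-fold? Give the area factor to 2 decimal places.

(A₂/A₁)^0.192 = 1.9, so A₂/A₁ = 1.9^(1/0.192) = 1.9^5.208
ln(A₂/A₁) = ln 1.9 / 0.192 = 0.6419 / 0.192 = 3.3430
A₂/A₁ = e^3.3430 ≈ 28.3

28.30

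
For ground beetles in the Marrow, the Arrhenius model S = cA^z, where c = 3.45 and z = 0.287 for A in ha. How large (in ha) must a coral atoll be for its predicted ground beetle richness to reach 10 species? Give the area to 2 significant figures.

10 = 3.45 × A^0.287  ⇒  A^0.287 = 10/3.45 = 2.899
ln A = ln(2.899) / 0.287 = 1.0642 / 0.287 = 3.7081
A = e^3.7081 ≈ 40.77 ha

41 ha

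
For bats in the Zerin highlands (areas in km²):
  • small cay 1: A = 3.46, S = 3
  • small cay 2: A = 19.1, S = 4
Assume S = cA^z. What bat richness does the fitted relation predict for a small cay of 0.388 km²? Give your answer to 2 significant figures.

2.1

z = ln(4/3) / ln(19.1/3.46) = 0.2877 / 1.7084 = 0.1684
c = 3 / 3.46^0.1684 = 3 / 1.232 = 2.434
S₃ = 2.434 × 0.388^0.1684 = 2.434 × 0.8526 ≈ 2.075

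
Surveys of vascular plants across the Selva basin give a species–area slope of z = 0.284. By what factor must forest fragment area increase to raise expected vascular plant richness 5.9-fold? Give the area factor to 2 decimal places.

(A₂/A₁)^0.284 = 5.9, so A₂/A₁ = 5.9^(1/0.284) = 5.9^3.521
ln(A₂/A₁) = ln 5.9 / 0.284 = 1.7750 / 0.284 = 6.2498
A₂/A₁ = e^6.2498 ≈ 517.9

517.93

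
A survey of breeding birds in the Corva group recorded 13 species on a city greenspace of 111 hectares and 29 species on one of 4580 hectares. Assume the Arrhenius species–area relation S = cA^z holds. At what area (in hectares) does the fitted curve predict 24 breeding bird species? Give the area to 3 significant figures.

z = ln(29/13) / ln(4580/111) = 0.8023 / 3.7199 = 0.2157
c = 13 / 111^0.2157 = 13 / 2.762 = 4.707
A = (24/4.707)^(1/0.2157) ⇒ ln A = ln(5.098)/0.2157 = 7.5521
A = e^7.5521 ≈ 1905 hectares

1900 hectares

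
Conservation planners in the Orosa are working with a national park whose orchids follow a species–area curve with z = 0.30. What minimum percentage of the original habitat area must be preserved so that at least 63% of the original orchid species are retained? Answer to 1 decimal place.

21.4%

Need (A_new/A_old)^0.3 = 0.63, so A_new/A_old = 0.63^(1/0.3) = 0.63^3.333
ln(A_new/A_old) = ln 0.63 / 0.3 = -0.4620 / 0.3 = -1.5401
A_new/A_old = e^-1.5401 ≈ 0.2144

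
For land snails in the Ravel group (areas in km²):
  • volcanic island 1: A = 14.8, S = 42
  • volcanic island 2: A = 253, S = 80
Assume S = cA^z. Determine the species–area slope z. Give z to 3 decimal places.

Taking logs: ln S = ln c + z ln A, so z = (ln S₂ − ln S₁)/(ln A₂ − ln A₁).
z = ln(80/42) / ln(253/14.8) = ln(1.905) / ln(17.09) = 0.6444 / 2.8388 = 0.2270

0.227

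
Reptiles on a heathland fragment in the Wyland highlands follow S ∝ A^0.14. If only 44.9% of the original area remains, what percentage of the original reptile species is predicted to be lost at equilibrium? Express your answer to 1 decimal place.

10.6%

S_new/S_old = (A_new/A_old)^z = 0.449^0.14
= exp(0.14 × ln 0.449) = exp(0.14 × -0.8007) = exp(-0.1121) ≈ 0.894
Fraction lost = 1 − 0.894 = 0.106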